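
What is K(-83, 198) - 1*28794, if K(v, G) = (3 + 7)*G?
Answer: -26814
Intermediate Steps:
K(v, G) = 10*G
K(-83, 198) - 1*28794 = 10*198 - 1*28794 = 1980 - 28794 = -26814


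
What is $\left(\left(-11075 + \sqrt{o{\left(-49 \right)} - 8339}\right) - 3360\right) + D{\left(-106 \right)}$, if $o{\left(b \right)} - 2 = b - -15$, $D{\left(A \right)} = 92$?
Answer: $-14343 + i \sqrt{8371} \approx -14343.0 + 91.493 i$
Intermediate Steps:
$o{\left(b \right)} = 17 + b$ ($o{\left(b \right)} = 2 + \left(b - -15\right) = 2 + \left(b + 15\right) = 2 + \left(15 + b\right) = 17 + b$)
$\left(\left(-11075 + \sqrt{o{\left(-49 \right)} - 8339}\right) - 3360\right) + D{\left(-106 \right)} = \left(\left(-11075 + \sqrt{\left(17 - 49\right) - 8339}\right) - 3360\right) + 92 = \left(\left(-11075 + \sqrt{-32 - 8339}\right) - 3360\right) + 92 = \left(\left(-11075 + \sqrt{-8371}\right) - 3360\right) + 92 = \left(\left(-11075 + i \sqrt{8371}\right) - 3360\right) + 92 = \left(-14435 + i \sqrt{8371}\right) + 92 = -14343 + i \sqrt{8371}$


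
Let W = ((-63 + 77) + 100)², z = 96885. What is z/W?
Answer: 10765/1444 ≈ 7.4550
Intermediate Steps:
W = 12996 (W = (14 + 100)² = 114² = 12996)
z/W = 96885/12996 = 96885*(1/12996) = 10765/1444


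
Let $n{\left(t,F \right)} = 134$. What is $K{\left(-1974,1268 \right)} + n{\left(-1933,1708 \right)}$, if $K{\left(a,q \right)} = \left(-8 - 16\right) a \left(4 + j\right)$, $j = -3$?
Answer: $47510$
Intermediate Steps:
$K{\left(a,q \right)} = - 24 a$ ($K{\left(a,q \right)} = \left(-8 - 16\right) a \left(4 - 3\right) = - 24 a 1 = - 24 a$)
$K{\left(-1974,1268 \right)} + n{\left(-1933,1708 \right)} = \left(-24\right) \left(-1974\right) + 134 = 47376 + 134 = 47510$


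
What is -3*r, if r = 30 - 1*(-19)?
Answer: -147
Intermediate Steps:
r = 49 (r = 30 + 19 = 49)
-3*r = -3*49 = -147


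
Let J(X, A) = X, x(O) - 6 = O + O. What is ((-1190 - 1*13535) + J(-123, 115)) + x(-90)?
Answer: -15022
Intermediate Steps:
x(O) = 6 + 2*O (x(O) = 6 + (O + O) = 6 + 2*O)
((-1190 - 1*13535) + J(-123, 115)) + x(-90) = ((-1190 - 1*13535) - 123) + (6 + 2*(-90)) = ((-1190 - 13535) - 123) + (6 - 180) = (-14725 - 123) - 174 = -14848 - 174 = -15022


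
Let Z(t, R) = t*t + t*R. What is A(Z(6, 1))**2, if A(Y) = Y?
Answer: 1764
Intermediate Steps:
Z(t, R) = t**2 + R*t
A(Z(6, 1))**2 = (6*(1 + 6))**2 = (6*7)**2 = 42**2 = 1764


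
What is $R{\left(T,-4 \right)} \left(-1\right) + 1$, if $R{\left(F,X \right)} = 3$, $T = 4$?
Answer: $-2$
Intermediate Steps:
$R{\left(T,-4 \right)} \left(-1\right) + 1 = 3 \left(-1\right) + 1 = -3 + 1 = -2$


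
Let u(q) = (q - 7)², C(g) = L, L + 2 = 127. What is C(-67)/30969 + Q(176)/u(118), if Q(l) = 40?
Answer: 8345/1145853 ≈ 0.0072828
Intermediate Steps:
L = 125 (L = -2 + 127 = 125)
C(g) = 125
u(q) = (-7 + q)²
C(-67)/30969 + Q(176)/u(118) = 125/30969 + 40/((-7 + 118)²) = 125*(1/30969) + 40/(111²) = 125/30969 + 40/12321 = 8345/1145853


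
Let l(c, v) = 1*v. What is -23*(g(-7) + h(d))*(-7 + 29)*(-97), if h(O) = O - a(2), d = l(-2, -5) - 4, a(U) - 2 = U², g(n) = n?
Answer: -1079804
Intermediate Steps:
l(c, v) = v
a(U) = 2 + U²
d = -9 (d = -5 - 4 = -9)
h(O) = -6 + O (h(O) = O - (2 + 2²) = O - (2 + 4) = O - 1*6 = O - 6 = -6 + O)
-23*(g(-7) + h(d))*(-7 + 29)*(-97) = -23*(-7 + (-6 - 9))*(-7 + 29)*(-97) = -23*(-7 - 15)*22*(-97) = -(-506)*22*(-97) = -23*(-484)*(-97) = 11132*(-97) = -1079804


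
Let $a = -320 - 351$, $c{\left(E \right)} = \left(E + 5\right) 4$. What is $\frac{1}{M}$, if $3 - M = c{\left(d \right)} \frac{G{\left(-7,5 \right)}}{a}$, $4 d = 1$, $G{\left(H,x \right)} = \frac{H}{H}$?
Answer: $\frac{671}{2034} \approx 0.32989$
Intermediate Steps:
$G{\left(H,x \right)} = 1$
$d = \frac{1}{4}$ ($d = \frac{1}{4} \cdot 1 = \frac{1}{4} \approx 0.25$)
$c{\left(E \right)} = 20 + 4 E$ ($c{\left(E \right)} = \left(5 + E\right) 4 = 20 + 4 E$)
$a = -671$
$M = \frac{2034}{671}$ ($M = 3 - \left(20 + 4 \cdot \frac{1}{4}\right) 1 \frac{1}{-671} = 3 - \left(20 + 1\right) 1 \left(- \frac{1}{671}\right) = 3 - 21 \left(- \frac{1}{671}\right) = 3 - - \frac{21}{671} = 3 + \frac{21}{671} = \frac{2034}{671} \approx 3.0313$)
$\frac{1}{M} = \frac{1}{\frac{2034}{671}} = \frac{671}{2034}$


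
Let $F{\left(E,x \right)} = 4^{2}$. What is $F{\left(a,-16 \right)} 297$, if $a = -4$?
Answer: $4752$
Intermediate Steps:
$F{\left(E,x \right)} = 16$
$F{\left(a,-16 \right)} 297 = 16 \cdot 297 = 4752$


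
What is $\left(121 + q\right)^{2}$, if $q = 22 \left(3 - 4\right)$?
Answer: $9801$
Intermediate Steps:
$q = -22$ ($q = 22 \left(3 - 4\right) = 22 \left(-1\right) = -22$)
$\left(121 + q\right)^{2} = \left(121 - 22\right)^{2} = 99^{2} = 9801$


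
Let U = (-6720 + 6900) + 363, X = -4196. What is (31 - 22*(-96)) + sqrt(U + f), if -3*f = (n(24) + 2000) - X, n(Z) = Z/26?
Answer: 2143 + I*sqrt(2315937)/39 ≈ 2143.0 + 39.021*I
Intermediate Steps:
n(Z) = Z/26 (n(Z) = Z*(1/26) = Z/26)
U = 543 (U = 180 + 363 = 543)
f = -80560/39 (f = -(((1/26)*24 + 2000) - 1*(-4196))/3 = -((12/13 + 2000) + 4196)/3 = -(26012/13 + 4196)/3 = -1/3*80560/13 = -80560/39 ≈ -2065.6)
(31 - 22*(-96)) + sqrt(U + f) = (31 - 22*(-96)) + sqrt(543 - 80560/39) = (31 + 2112) + sqrt(-59383/39) = 2143 + I*sqrt(2315937)/39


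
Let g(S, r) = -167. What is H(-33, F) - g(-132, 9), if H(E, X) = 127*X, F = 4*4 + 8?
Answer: 3215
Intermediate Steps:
F = 24 (F = 16 + 8 = 24)
H(-33, F) - g(-132, 9) = 127*24 - 1*(-167) = 3048 + 167 = 3215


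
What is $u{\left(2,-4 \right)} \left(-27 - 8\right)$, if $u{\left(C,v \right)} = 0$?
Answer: $0$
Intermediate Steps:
$u{\left(2,-4 \right)} \left(-27 - 8\right) = 0 \left(-27 - 8\right) = 0 \left(-35\right) = 0$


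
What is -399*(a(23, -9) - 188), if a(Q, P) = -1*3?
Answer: 76209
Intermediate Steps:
a(Q, P) = -3
-399*(a(23, -9) - 188) = -399*(-3 - 188) = -399*(-191) = 76209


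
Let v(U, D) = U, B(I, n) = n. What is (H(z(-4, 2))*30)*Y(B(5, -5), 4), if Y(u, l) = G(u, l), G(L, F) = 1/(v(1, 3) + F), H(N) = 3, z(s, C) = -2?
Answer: 18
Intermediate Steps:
G(L, F) = 1/(1 + F)
Y(u, l) = 1/(1 + l)
(H(z(-4, 2))*30)*Y(B(5, -5), 4) = (3*30)/(1 + 4) = 90/5 = 90*(⅕) = 18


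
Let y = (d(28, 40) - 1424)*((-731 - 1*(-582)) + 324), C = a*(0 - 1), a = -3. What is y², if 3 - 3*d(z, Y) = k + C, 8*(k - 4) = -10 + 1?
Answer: 35818130280625/576 ≈ 6.2184e+10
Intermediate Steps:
C = 3 (C = -3*(0 - 1) = -3*(-1) = 3)
k = 23/8 (k = 4 + (-10 + 1)/8 = 4 + (⅛)*(-9) = 4 - 9/8 = 23/8 ≈ 2.8750)
d(z, Y) = -23/24 (d(z, Y) = 1 - (23/8 + 3)/3 = 1 - ⅓*47/8 = 1 - 47/24 = -23/24)
y = -5984825/24 (y = (-23/24 - 1424)*((-731 - 1*(-582)) + 324) = -34199*((-731 + 582) + 324)/24 = -34199*(-149 + 324)/24 = -34199/24*175 = -5984825/24 ≈ -2.4937e+5)
y² = (-5984825/24)² = 35818130280625/576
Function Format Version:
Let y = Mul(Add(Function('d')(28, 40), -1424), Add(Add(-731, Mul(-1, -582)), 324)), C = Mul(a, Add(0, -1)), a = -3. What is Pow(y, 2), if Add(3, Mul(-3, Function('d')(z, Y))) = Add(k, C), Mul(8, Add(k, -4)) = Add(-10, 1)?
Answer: Rational(35818130280625, 576) ≈ 6.2184e+10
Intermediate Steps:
C = 3 (C = Mul(-3, Add(0, -1)) = Mul(-3, -1) = 3)
k = Rational(23, 8) (k = Add(4, Mul(Rational(1, 8), Add(-10, 1))) = Add(4, Mul(Rational(1, 8), -9)) = Add(4, Rational(-9, 8)) = Rational(23, 8) ≈ 2.8750)
Function('d')(z, Y) = Rational(-23, 24) (Function('d')(z, Y) = Add(1, Mul(Rational(-1, 3), Add(Rational(23, 8), 3))) = Add(1, Mul(Rational(-1, 3), Rational(47, 8))) = Add(1, Rational(-47, 24)) = Rational(-23, 24))
y = Rational(-5984825, 24) (y = Mul(Add(Rational(-23, 24), -1424), Add(Add(-731, Mul(-1, -582)), 324)) = Mul(Rational(-34199, 24), Add(Add(-731, 582), 324)) = Mul(Rational(-34199, 24), Add(-149, 324)) = Mul(Rational(-34199, 24), 175) = Rational(-5984825, 24) ≈ -2.4937e+5)
Pow(y, 2) = Pow(Rational(-5984825, 24), 2) = Rational(35818130280625, 576)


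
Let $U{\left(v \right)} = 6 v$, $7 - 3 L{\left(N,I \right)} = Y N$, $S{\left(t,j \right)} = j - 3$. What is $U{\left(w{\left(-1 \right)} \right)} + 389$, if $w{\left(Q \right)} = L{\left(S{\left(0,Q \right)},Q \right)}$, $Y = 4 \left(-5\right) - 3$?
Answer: $219$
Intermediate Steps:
$Y = -23$ ($Y = -20 - 3 = -23$)
$S{\left(t,j \right)} = -3 + j$
$L{\left(N,I \right)} = \frac{7}{3} + \frac{23 N}{3}$ ($L{\left(N,I \right)} = \frac{7}{3} - \frac{\left(-23\right) N}{3} = \frac{7}{3} + \frac{23 N}{3}$)
$w{\left(Q \right)} = - \frac{62}{3} + \frac{23 Q}{3}$ ($w{\left(Q \right)} = \frac{7}{3} + \frac{23 \left(-3 + Q\right)}{3} = \frac{7}{3} + \left(-23 + \frac{23 Q}{3}\right) = - \frac{62}{3} + \frac{23 Q}{3}$)
$U{\left(w{\left(-1 \right)} \right)} + 389 = 6 \left(- \frac{62}{3} + \frac{23}{3} \left(-1\right)\right) + 389 = 6 \left(- \frac{62}{3} - \frac{23}{3}\right) + 389 = 6 \left(- \frac{85}{3}\right) + 389 = -170 + 389 = 219$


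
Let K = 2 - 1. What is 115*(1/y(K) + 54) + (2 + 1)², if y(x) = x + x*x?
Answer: 12553/2 ≈ 6276.5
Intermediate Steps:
K = 1
y(x) = x + x²
115*(1/y(K) + 54) + (2 + 1)² = 115*(1/(1*(1 + 1)) + 54) + (2 + 1)² = 115*(1/(1*2) + 54) + 3² = 115*(1/2 + 54) + 9 = 115*(½ + 54) + 9 = 115*(109/2) + 9 = 12535/2 + 9 = 12553/2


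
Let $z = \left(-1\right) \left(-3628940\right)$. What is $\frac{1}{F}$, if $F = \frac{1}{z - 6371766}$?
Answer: $-2742826$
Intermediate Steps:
$z = 3628940$
$F = - \frac{1}{2742826}$ ($F = \frac{1}{3628940 - 6371766} = \frac{1}{-2742826} = - \frac{1}{2742826} \approx -3.6459 \cdot 10^{-7}$)
$\frac{1}{F} = \frac{1}{- \frac{1}{2742826}} = -2742826$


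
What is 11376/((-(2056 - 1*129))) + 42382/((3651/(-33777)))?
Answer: -919537658118/2345159 ≈ -3.9210e+5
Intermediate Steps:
11376/((-(2056 - 1*129))) + 42382/((3651/(-33777))) = 11376/((-(2056 - 129))) + 42382/((3651*(-1/33777))) = 11376/((-1*1927)) + 42382/(-1217/11259) = 11376/(-1927) + 42382*(-11259/1217) = 11376*(-1/1927) - 477178938/1217 = -11376/1927 - 477178938/1217 = -919537658118/2345159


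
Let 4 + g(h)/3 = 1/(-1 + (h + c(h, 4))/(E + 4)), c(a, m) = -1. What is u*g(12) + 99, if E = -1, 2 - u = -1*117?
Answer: -9561/8 ≈ -1195.1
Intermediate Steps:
u = 119 (u = 2 - (-1)*117 = 2 - 1*(-117) = 2 + 117 = 119)
g(h) = -12 + 3/(-4/3 + h/3) (g(h) = -12 + 3/(-1 + (h - 1)/(-1 + 4)) = -12 + 3/(-1 + (-1 + h)/3) = -12 + 3/(-1 + (-1 + h)*(⅓)) = -12 + 3/(-1 + (-⅓ + h/3)) = -12 + 3/(-4/3 + h/3))
u*g(12) + 99 = 119*(3*(19 - 4*12)/(-4 + 12)) + 99 = 119*(3*(19 - 48)/8) + 99 = 119*(3*(⅛)*(-29)) + 99 = 119*(-87/8) + 99 = -10353/8 + 99 = -9561/8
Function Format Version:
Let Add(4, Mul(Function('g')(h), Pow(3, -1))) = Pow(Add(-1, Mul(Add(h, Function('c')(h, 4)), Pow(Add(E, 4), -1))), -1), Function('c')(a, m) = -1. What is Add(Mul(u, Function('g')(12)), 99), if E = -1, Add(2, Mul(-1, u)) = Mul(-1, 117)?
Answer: Rational(-9561, 8) ≈ -1195.1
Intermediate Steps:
u = 119 (u = Add(2, Mul(-1, Mul(-1, 117))) = Add(2, Mul(-1, -117)) = Add(2, 117) = 119)
Function('g')(h) = Add(-12, Mul(3, Pow(Add(Rational(-4, 3), Mul(Rational(1, 3), h)), -1))) (Function('g')(h) = Add(-12, Mul(3, Pow(Add(-1, Mul(Add(h, -1), Pow(Add(-1, 4), -1))), -1))) = Add(-12, Mul(3, Pow(Add(-1, Mul(Add(-1, h), Pow(3, -1))), -1))) = Add(-12, Mul(3, Pow(Add(-1, Mul(Add(-1, h), Rational(1, 3))), -1))) = Add(-12, Mul(3, Pow(Add(-1, Add(Rational(-1, 3), Mul(Rational(1, 3), h))), -1))) = Add(-12, Mul(3, Pow(Add(Rational(-4, 3), Mul(Rational(1, 3), h)), -1))))
Add(Mul(u, Function('g')(12)), 99) = Add(Mul(119, Mul(3, Pow(Add(-4, 12), -1), Add(19, Mul(-4, 12)))), 99) = Add(Mul(119, Mul(3, Pow(8, -1), Add(19, -48))), 99) = Add(Mul(119, Mul(3, Rational(1, 8), -29)), 99) = Add(Mul(119, Rational(-87, 8)), 99) = Add(Rational(-10353, 8), 99) = Rational(-9561, 8)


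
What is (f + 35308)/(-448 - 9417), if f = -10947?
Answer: -24361/9865 ≈ -2.4694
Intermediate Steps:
(f + 35308)/(-448 - 9417) = (-10947 + 35308)/(-448 - 9417) = 24361/(-9865) = 24361*(-1/9865) = -24361/9865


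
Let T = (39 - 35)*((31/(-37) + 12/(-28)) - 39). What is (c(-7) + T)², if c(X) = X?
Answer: 1894773841/67081 ≈ 28246.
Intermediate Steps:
T = -41716/259 (T = 4*((31*(-1/37) + 12*(-1/28)) - 39) = 4*((-31/37 - 3/7) - 39) = 4*(-328/259 - 39) = 4*(-10429/259) = -41716/259 ≈ -161.07)
(c(-7) + T)² = (-7 - 41716/259)² = (-43529/259)² = 1894773841/67081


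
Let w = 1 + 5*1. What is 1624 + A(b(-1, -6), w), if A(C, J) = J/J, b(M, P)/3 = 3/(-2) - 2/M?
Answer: 1625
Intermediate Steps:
b(M, P) = -9/2 - 6/M (b(M, P) = 3*(3/(-2) - 2/M) = 3*(3*(-½) - 2/M) = 3*(-3/2 - 2/M) = -9/2 - 6/M)
w = 6 (w = 1 + 5 = 6)
A(C, J) = 1
1624 + A(b(-1, -6), w) = 1624 + 1 = 1625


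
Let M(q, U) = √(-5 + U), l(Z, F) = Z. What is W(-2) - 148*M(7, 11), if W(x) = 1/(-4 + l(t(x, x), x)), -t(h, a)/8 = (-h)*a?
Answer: 1/28 - 148*√6 ≈ -362.49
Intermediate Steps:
t(h, a) = 8*a*h (t(h, a) = -8*(-h)*a = -(-8)*a*h = 8*a*h)
W(x) = 1/(-4 + 8*x²) (W(x) = 1/(-4 + 8*x*x) = 1/(-4 + 8*x²))
W(-2) - 148*M(7, 11) = 1/(4*(-1 + 2*(-2)²)) - 148*√(-5 + 11) = 1/(4*(-1 + 2*4)) - 148*√6 = 1/(4*(-1 + 8)) - 148*√6 = (¼)/7 - 148*√6 = (¼)*(⅐) - 148*√6 = 1/28 - 148*√6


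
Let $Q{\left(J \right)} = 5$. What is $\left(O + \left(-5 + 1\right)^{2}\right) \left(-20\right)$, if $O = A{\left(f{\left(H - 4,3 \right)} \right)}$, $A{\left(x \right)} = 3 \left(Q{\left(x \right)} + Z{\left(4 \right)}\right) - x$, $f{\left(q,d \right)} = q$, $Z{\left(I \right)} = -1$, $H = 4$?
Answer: $-560$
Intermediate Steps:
$A{\left(x \right)} = 12 - x$ ($A{\left(x \right)} = 3 \left(5 - 1\right) - x = 3 \cdot 4 - x = 12 - x$)
$O = 12$ ($O = 12 - \left(4 - 4\right) = 12 - 0 = 12 + 0 = 12$)
$\left(O + \left(-5 + 1\right)^{2}\right) \left(-20\right) = \left(12 + \left(-5 + 1\right)^{2}\right) \left(-20\right) = \left(12 + \left(-4\right)^{2}\right) \left(-20\right) = \left(12 + 16\right) \left(-20\right) = 28 \left(-20\right) = -560$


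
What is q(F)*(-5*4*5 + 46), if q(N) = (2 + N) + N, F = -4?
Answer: 324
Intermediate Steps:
q(N) = 2 + 2*N
q(F)*(-5*4*5 + 46) = (2 + 2*(-4))*(-5*4*5 + 46) = (2 - 8)*(-20*5 + 46) = -6*(-100 + 46) = -6*(-54) = 324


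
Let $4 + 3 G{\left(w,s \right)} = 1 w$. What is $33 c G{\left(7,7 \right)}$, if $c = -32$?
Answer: $-1056$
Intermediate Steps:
$G{\left(w,s \right)} = - \frac{4}{3} + \frac{w}{3}$ ($G{\left(w,s \right)} = - \frac{4}{3} + \frac{1 w}{3} = - \frac{4}{3} + \frac{w}{3}$)
$33 c G{\left(7,7 \right)} = 33 \left(-32\right) \left(- \frac{4}{3} + \frac{1}{3} \cdot 7\right) = - 1056 \left(- \frac{4}{3} + \frac{7}{3}\right) = \left(-1056\right) 1 = -1056$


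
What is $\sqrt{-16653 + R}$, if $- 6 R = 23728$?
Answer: $\frac{i \sqrt{185469}}{3} \approx 143.55 i$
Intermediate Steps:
$R = - \frac{11864}{3}$ ($R = \left(- \frac{1}{6}\right) 23728 = - \frac{11864}{3} \approx -3954.7$)
$\sqrt{-16653 + R} = \sqrt{-16653 - \frac{11864}{3}} = \sqrt{- \frac{61823}{3}} = \frac{i \sqrt{185469}}{3}$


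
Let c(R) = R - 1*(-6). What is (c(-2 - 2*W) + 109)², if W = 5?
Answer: 10609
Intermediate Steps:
c(R) = 6 + R (c(R) = R + 6 = 6 + R)
(c(-2 - 2*W) + 109)² = ((6 + (-2 - 2*5)) + 109)² = ((6 + (-2 - 10)) + 109)² = ((6 - 12) + 109)² = (-6 + 109)² = 103² = 10609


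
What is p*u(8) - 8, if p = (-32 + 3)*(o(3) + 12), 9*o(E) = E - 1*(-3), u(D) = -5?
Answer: 5486/3 ≈ 1828.7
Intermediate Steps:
o(E) = 1/3 + E/9 (o(E) = (E - 1*(-3))/9 = (E + 3)/9 = (3 + E)/9 = 1/3 + E/9)
p = -1102/3 (p = (-32 + 3)*((1/3 + (1/9)*3) + 12) = -29*((1/3 + 1/3) + 12) = -29*(2/3 + 12) = -29*38/3 = -1102/3 ≈ -367.33)
p*u(8) - 8 = -1102/3*(-5) - 8 = 5510/3 - 8 = 5486/3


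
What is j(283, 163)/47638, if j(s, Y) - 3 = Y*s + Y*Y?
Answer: 72701/47638 ≈ 1.5261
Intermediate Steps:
j(s, Y) = 3 + Y² + Y*s (j(s, Y) = 3 + (Y*s + Y*Y) = 3 + (Y*s + Y²) = 3 + (Y² + Y*s) = 3 + Y² + Y*s)
j(283, 163)/47638 = (3 + 163² + 163*283)/47638 = (3 + 26569 + 46129)*(1/47638) = 72701*(1/47638) = 72701/47638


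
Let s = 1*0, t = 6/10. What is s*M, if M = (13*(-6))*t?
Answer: 0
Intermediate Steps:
t = ⅗ (t = 6*(⅒) = ⅗ ≈ 0.60000)
M = -234/5 (M = (13*(-6))*(⅗) = -78*⅗ = -234/5 ≈ -46.800)
s = 0
s*M = 0*(-234/5) = 0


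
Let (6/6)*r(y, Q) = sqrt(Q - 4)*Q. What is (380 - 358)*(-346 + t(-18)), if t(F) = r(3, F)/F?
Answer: -7612 + 22*I*sqrt(22) ≈ -7612.0 + 103.19*I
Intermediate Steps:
r(y, Q) = Q*sqrt(-4 + Q) (r(y, Q) = sqrt(Q - 4)*Q = sqrt(-4 + Q)*Q = Q*sqrt(-4 + Q))
t(F) = sqrt(-4 + F) (t(F) = (F*sqrt(-4 + F))/F = sqrt(-4 + F))
(380 - 358)*(-346 + t(-18)) = (380 - 358)*(-346 + sqrt(-4 - 18)) = 22*(-346 + sqrt(-22)) = 22*(-346 + I*sqrt(22)) = -7612 + 22*I*sqrt(22)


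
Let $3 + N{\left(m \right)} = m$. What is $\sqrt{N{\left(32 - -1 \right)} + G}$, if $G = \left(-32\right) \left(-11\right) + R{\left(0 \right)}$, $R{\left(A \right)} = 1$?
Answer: $\sqrt{383} \approx 19.57$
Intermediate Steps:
$N{\left(m \right)} = -3 + m$
$G = 353$ ($G = \left(-32\right) \left(-11\right) + 1 = 352 + 1 = 353$)
$\sqrt{N{\left(32 - -1 \right)} + G} = \sqrt{\left(-3 + \left(32 - -1\right)\right) + 353} = \sqrt{\left(-3 + \left(32 + 1\right)\right) + 353} = \sqrt{\left(-3 + 33\right) + 353} = \sqrt{30 + 353} = \sqrt{383}$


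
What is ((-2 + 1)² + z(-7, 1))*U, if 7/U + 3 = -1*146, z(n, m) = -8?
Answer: 49/149 ≈ 0.32886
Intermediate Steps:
U = -7/149 (U = 7/(-3 - 1*146) = 7/(-3 - 146) = 7/(-149) = 7*(-1/149) = -7/149 ≈ -0.046980)
((-2 + 1)² + z(-7, 1))*U = ((-2 + 1)² - 8)*(-7/149) = ((-1)² - 8)*(-7/149) = (1 - 8)*(-7/149) = -7*(-7/149) = 49/149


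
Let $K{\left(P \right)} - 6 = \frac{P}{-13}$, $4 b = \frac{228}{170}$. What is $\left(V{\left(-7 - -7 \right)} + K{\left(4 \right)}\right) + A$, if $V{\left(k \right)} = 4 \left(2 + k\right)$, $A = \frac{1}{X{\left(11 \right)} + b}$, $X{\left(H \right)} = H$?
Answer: $\frac{345216}{25051} \approx 13.781$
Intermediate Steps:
$b = \frac{57}{170}$ ($b = \frac{228 \cdot \frac{1}{170}}{4} = \frac{1}{4} \cdot \frac{114}{85} = \frac{57}{170} \approx 0.33529$)
$A = \frac{170}{1927}$ ($A = \frac{1}{11 + \frac{57}{170}} = \frac{1}{\frac{1927}{170}} = \frac{170}{1927} \approx 0.08822$)
$K{\left(P \right)} = 6 - \frac{P}{13}$ ($K{\left(P \right)} = 6 + \frac{P}{-13} = 6 + P \left(- \frac{1}{13}\right) = 6 - \frac{P}{13}$)
$V{\left(k \right)} = 8 + 4 k$
$\left(V{\left(-7 - -7 \right)} + K{\left(4 \right)}\right) + A = \left(\left(8 + 4 \left(-7 - -7\right)\right) + \left(6 - \frac{4}{13}\right)\right) + \frac{170}{1927} = \left(\left(8 + 4 \left(-7 + 7\right)\right) + \left(6 - \frac{4}{13}\right)\right) + \frac{170}{1927} = \left(\left(8 + 4 \cdot 0\right) + \frac{74}{13}\right) + \frac{170}{1927} = \left(\left(8 + 0\right) + \frac{74}{13}\right) + \frac{170}{1927} = \left(8 + \frac{74}{13}\right) + \frac{170}{1927} = \frac{178}{13} + \frac{170}{1927} = \frac{345216}{25051}$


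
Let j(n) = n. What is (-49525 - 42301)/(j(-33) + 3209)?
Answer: -45913/1588 ≈ -28.912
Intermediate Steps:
(-49525 - 42301)/(j(-33) + 3209) = (-49525 - 42301)/(-33 + 3209) = -91826/3176 = -91826*1/3176 = -45913/1588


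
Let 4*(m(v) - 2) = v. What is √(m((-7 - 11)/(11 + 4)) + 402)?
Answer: √40370/10 ≈ 20.092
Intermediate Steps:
m(v) = 2 + v/4
√(m((-7 - 11)/(11 + 4)) + 402) = √((2 + ((-7 - 11)/(11 + 4))/4) + 402) = √((2 + (-18/15)/4) + 402) = √((2 + (-18*1/15)/4) + 402) = √((2 + (¼)*(-6/5)) + 402) = √((2 - 3/10) + 402) = √(17/10 + 402) = √(4037/10) = √40370/10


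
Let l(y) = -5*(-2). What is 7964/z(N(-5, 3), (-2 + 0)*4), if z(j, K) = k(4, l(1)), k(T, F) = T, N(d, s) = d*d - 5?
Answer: 1991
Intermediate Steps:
N(d, s) = -5 + d² (N(d, s) = d² - 5 = -5 + d²)
l(y) = 10
z(j, K) = 4
7964/z(N(-5, 3), (-2 + 0)*4) = 7964/4 = 7964*(¼) = 1991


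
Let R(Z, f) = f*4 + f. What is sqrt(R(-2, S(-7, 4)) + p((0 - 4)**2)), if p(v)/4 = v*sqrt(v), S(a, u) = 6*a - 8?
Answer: sqrt(6) ≈ 2.4495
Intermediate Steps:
S(a, u) = -8 + 6*a
p(v) = 4*v**(3/2) (p(v) = 4*(v*sqrt(v)) = 4*v**(3/2))
R(Z, f) = 5*f (R(Z, f) = 4*f + f = 5*f)
sqrt(R(-2, S(-7, 4)) + p((0 - 4)**2)) = sqrt(5*(-8 + 6*(-7)) + 4*((0 - 4)**2)**(3/2)) = sqrt(5*(-8 - 42) + 4*((-4)**2)**(3/2)) = sqrt(5*(-50) + 4*16**(3/2)) = sqrt(-250 + 4*64) = sqrt(-250 + 256) = sqrt(6)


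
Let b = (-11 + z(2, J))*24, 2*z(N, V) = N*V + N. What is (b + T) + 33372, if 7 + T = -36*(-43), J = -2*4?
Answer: 34481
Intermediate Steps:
J = -8
T = 1541 (T = -7 - 36*(-43) = -7 + 1548 = 1541)
z(N, V) = N/2 + N*V/2 (z(N, V) = (N*V + N)/2 = (N + N*V)/2 = N/2 + N*V/2)
b = -432 (b = (-11 + (½)*2*(1 - 8))*24 = (-11 + (½)*2*(-7))*24 = (-11 - 7)*24 = -18*24 = -432)
(b + T) + 33372 = (-432 + 1541) + 33372 = 1109 + 33372 = 34481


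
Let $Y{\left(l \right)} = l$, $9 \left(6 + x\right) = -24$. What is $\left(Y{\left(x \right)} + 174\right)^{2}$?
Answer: $\frac{246016}{9} \approx 27335.0$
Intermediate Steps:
$x = - \frac{26}{3}$ ($x = -6 + \frac{1}{9} \left(-24\right) = -6 - \frac{8}{3} = - \frac{26}{3} \approx -8.6667$)
$\left(Y{\left(x \right)} + 174\right)^{2} = \left(- \frac{26}{3} + 174\right)^{2} = \left(\frac{496}{3}\right)^{2} = \frac{246016}{9}$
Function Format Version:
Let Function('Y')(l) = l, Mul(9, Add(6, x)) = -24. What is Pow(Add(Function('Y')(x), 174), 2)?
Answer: Rational(246016, 9) ≈ 27335.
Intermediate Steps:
x = Rational(-26, 3) (x = Add(-6, Mul(Rational(1, 9), -24)) = Add(-6, Rational(-8, 3)) = Rational(-26, 3) ≈ -8.6667)
Pow(Add(Function('Y')(x), 174), 2) = Pow(Add(Rational(-26, 3), 174), 2) = Pow(Rational(496, 3), 2) = Rational(246016, 9)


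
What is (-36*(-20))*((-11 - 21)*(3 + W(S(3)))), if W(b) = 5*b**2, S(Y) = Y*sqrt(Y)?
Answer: -3179520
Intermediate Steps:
S(Y) = Y**(3/2)
(-36*(-20))*((-11 - 21)*(3 + W(S(3)))) = (-36*(-20))*((-11 - 21)*(3 + 5*(3**(3/2))**2)) = 720*(-32*(3 + 5*(3*sqrt(3))**2)) = 720*(-32*(3 + 5*27)) = 720*(-32*(3 + 135)) = 720*(-32*138) = 720*(-4416) = -3179520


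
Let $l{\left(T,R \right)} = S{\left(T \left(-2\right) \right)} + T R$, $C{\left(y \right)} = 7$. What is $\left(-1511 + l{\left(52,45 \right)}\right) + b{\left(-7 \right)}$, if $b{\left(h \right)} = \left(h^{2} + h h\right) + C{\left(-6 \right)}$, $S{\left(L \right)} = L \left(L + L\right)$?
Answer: $22566$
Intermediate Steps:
$S{\left(L \right)} = 2 L^{2}$ ($S{\left(L \right)} = L 2 L = 2 L^{2}$)
$l{\left(T,R \right)} = 8 T^{2} + R T$ ($l{\left(T,R \right)} = 2 \left(T \left(-2\right)\right)^{2} + T R = 2 \left(- 2 T\right)^{2} + R T = 2 \cdot 4 T^{2} + R T = 8 T^{2} + R T$)
$b{\left(h \right)} = 7 + 2 h^{2}$ ($b{\left(h \right)} = \left(h^{2} + h h\right) + 7 = \left(h^{2} + h^{2}\right) + 7 = 2 h^{2} + 7 = 7 + 2 h^{2}$)
$\left(-1511 + l{\left(52,45 \right)}\right) + b{\left(-7 \right)} = \left(-1511 + 52 \left(45 + 8 \cdot 52\right)\right) + \left(7 + 2 \left(-7\right)^{2}\right) = \left(-1511 + 52 \left(45 + 416\right)\right) + \left(7 + 2 \cdot 49\right) = \left(-1511 + 52 \cdot 461\right) + \left(7 + 98\right) = \left(-1511 + 23972\right) + 105 = 22461 + 105 = 22566$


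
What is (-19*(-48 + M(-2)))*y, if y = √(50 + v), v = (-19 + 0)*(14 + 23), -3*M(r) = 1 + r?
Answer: 2717*I*√653/3 ≈ 23143.0*I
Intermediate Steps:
M(r) = -⅓ - r/3 (M(r) = -(1 + r)/3 = -⅓ - r/3)
v = -703 (v = -19*37 = -703)
y = I*√653 (y = √(50 - 703) = √(-653) = I*√653 ≈ 25.554*I)
(-19*(-48 + M(-2)))*y = (-19*(-48 + (-⅓ - ⅓*(-2))))*(I*√653) = (-19*(-48 + (-⅓ + ⅔)))*(I*√653) = (-19*(-48 + ⅓))*(I*√653) = (-19*(-143/3))*(I*√653) = 2717*(I*√653)/3 = 2717*I*√653/3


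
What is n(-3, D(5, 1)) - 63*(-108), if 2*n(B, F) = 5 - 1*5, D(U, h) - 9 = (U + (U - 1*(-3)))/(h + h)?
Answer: 6804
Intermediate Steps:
D(U, h) = 9 + (3 + 2*U)/(2*h) (D(U, h) = 9 + (U + (U - 1*(-3)))/(h + h) = 9 + (U + (U + 3))/((2*h)) = 9 + (U + (3 + U))*(1/(2*h)) = 9 + (3 + 2*U)*(1/(2*h)) = 9 + (3 + 2*U)/(2*h))
n(B, F) = 0 (n(B, F) = (5 - 1*5)/2 = (5 - 5)/2 = (½)*0 = 0)
n(-3, D(5, 1)) - 63*(-108) = 0 - 63*(-108) = 0 + 6804 = 6804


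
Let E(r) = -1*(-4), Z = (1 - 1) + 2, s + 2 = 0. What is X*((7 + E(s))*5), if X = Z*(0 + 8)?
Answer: 880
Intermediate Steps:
s = -2 (s = -2 + 0 = -2)
Z = 2 (Z = 0 + 2 = 2)
E(r) = 4
X = 16 (X = 2*(0 + 8) = 2*8 = 16)
X*((7 + E(s))*5) = 16*((7 + 4)*5) = 16*(11*5) = 16*55 = 880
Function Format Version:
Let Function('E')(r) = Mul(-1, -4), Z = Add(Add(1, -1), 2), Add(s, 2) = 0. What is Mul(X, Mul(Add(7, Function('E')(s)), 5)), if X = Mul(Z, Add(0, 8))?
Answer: 880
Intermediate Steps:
s = -2 (s = Add(-2, 0) = -2)
Z = 2 (Z = Add(0, 2) = 2)
Function('E')(r) = 4
X = 16 (X = Mul(2, Add(0, 8)) = Mul(2, 8) = 16)
Mul(X, Mul(Add(7, Function('E')(s)), 5)) = Mul(16, Mul(Add(7, 4), 5)) = Mul(16, Mul(11, 5)) = Mul(16, 55) = 880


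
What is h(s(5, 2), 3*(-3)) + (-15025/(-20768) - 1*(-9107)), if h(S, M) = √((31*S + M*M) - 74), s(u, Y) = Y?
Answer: 189149201/20768 + √69 ≈ 9116.0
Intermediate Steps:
h(S, M) = √(-74 + M² + 31*S) (h(S, M) = √((31*S + M²) - 74) = √((M² + 31*S) - 74) = √(-74 + M² + 31*S))
h(s(5, 2), 3*(-3)) + (-15025/(-20768) - 1*(-9107)) = √(-74 + (3*(-3))² + 31*2) + (-15025/(-20768) - 1*(-9107)) = √(-74 + (-9)² + 62) + (-15025*(-1/20768) + 9107) = √(-74 + 81 + 62) + (15025/20768 + 9107) = √69 + 189149201/20768 = 189149201/20768 + √69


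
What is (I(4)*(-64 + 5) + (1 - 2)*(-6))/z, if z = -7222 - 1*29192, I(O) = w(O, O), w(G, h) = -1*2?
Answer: -62/18207 ≈ -0.0034053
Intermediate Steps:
w(G, h) = -2
I(O) = -2
z = -36414 (z = -7222 - 29192 = -36414)
(I(4)*(-64 + 5) + (1 - 2)*(-6))/z = (-2*(-64 + 5) + (1 - 2)*(-6))/(-36414) = (-2*(-59) - 1*(-6))*(-1/36414) = (118 + 6)*(-1/36414) = 124*(-1/36414) = -62/18207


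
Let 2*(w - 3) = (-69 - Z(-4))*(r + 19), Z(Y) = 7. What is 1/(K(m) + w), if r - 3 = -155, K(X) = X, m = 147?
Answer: 1/5204 ≈ 0.00019216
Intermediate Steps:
r = -152 (r = 3 - 155 = -152)
w = 5057 (w = 3 + ((-69 - 1*7)*(-152 + 19))/2 = 3 + ((-69 - 7)*(-133))/2 = 3 + (-76*(-133))/2 = 3 + (½)*10108 = 3 + 5054 = 5057)
1/(K(m) + w) = 1/(147 + 5057) = 1/5204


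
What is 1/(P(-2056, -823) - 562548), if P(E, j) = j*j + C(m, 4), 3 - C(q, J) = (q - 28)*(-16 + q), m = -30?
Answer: 1/112116 ≈ 8.9193e-6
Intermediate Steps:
C(q, J) = 3 - (-28 + q)*(-16 + q) (C(q, J) = 3 - (q - 28)*(-16 + q) = 3 - (-28 + q)*(-16 + q))
P(E, j) = -2665 + j² (P(E, j) = j*j + (-445 - 1*(-30)² + 44*(-30)) = j² + (-445 - 1*900 - 1320) = j² + (-445 - 900 - 1320) = j² - 2665 = -2665 + j²)
1/(P(-2056, -823) - 562548) = 1/((-2665 + (-823)²) - 562548) = 1/((-2665 + 677329) - 562548) = 1/(674664 - 562548) = 1/112116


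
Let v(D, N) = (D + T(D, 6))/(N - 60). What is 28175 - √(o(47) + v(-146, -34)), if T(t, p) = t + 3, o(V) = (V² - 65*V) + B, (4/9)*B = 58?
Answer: 28175 - 2*I*√393437/47 ≈ 28175.0 - 26.691*I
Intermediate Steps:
B = 261/2 (B = (9/4)*58 = 261/2 ≈ 130.50)
o(V) = 261/2 + V² - 65*V (o(V) = (V² - 65*V) + 261/2 = 261/2 + V² - 65*V)
T(t, p) = 3 + t
v(D, N) = (3 + 2*D)/(-60 + N) (v(D, N) = (D + (3 + D))/(N - 60) = (3 + 2*D)/(-60 + N))
28175 - √(o(47) + v(-146, -34)) = 28175 - √((261/2 + 47² - 65*47) + (3 + 2*(-146))/(-60 - 34)) = 28175 - √((261/2 + 2209 - 3055) + (3 - 292)/(-94)) = 28175 - √(-1431/2 - 1/94*(-289)) = 28175 - √(-1431/2 + 289/94) = 28175 - √(-33484/47) = 28175 - 2*I*√393437/47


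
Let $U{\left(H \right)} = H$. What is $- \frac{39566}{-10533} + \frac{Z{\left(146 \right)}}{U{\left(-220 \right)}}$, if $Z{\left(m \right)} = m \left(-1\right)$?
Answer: $\frac{5121169}{1158630} \approx 4.42$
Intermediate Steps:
$Z{\left(m \right)} = - m$
$- \frac{39566}{-10533} + \frac{Z{\left(146 \right)}}{U{\left(-220 \right)}} = - \frac{39566}{-10533} + \frac{\left(-1\right) 146}{-220} = \left(-39566\right) \left(- \frac{1}{10533}\right) - - \frac{73}{110} = \frac{39566}{10533} + \frac{73}{110} = \frac{5121169}{1158630}$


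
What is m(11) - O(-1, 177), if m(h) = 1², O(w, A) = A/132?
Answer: -15/44 ≈ -0.34091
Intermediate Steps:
O(w, A) = A/132 (O(w, A) = A*(1/132) = A/132)
m(h) = 1
m(11) - O(-1, 177) = 1 - 177/132 = 1 - 1*59/44 = 1 - 59/44 = -15/44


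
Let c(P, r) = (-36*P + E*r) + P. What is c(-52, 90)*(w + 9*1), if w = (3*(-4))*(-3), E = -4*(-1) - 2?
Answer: 90000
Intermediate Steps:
E = 2 (E = 4 - 2 = 2)
w = 36 (w = -12*(-3) = 36)
c(P, r) = -35*P + 2*r (c(P, r) = (-36*P + 2*r) + P = -35*P + 2*r)
c(-52, 90)*(w + 9*1) = (-35*(-52) + 2*90)*(36 + 9*1) = (1820 + 180)*(36 + 9) = 2000*45 = 90000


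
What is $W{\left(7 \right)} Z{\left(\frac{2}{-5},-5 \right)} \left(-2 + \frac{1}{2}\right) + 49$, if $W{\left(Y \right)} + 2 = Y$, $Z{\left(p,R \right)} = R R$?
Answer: $- \frac{277}{2} \approx -138.5$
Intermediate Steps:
$Z{\left(p,R \right)} = R^{2}$
$W{\left(Y \right)} = -2 + Y$
$W{\left(7 \right)} Z{\left(\frac{2}{-5},-5 \right)} \left(-2 + \frac{1}{2}\right) + 49 = \left(-2 + 7\right) \left(-5\right)^{2} \left(-2 + \frac{1}{2}\right) + 49 = 5 \cdot 25 \left(-2 + \frac{1}{2}\right) + 49 = 5 \cdot 25 \left(- \frac{3}{2}\right) + 49 = 5 \left(- \frac{75}{2}\right) + 49 = - \frac{375}{2} + 49 = - \frac{277}{2}$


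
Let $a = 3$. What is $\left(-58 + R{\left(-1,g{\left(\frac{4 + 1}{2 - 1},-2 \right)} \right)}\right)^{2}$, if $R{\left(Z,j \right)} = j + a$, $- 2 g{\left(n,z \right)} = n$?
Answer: $\frac{13225}{4} \approx 3306.3$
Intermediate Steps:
$g{\left(n,z \right)} = - \frac{n}{2}$
$R{\left(Z,j \right)} = 3 + j$ ($R{\left(Z,j \right)} = j + 3 = 3 + j$)
$\left(-58 + R{\left(-1,g{\left(\frac{4 + 1}{2 - 1},-2 \right)} \right)}\right)^{2} = \left(-58 + \left(3 - \frac{\left(4 + 1\right) \frac{1}{2 - 1}}{2}\right)\right)^{2} = \left(-58 + \left(3 - \frac{5 \cdot 1^{-1}}{2}\right)\right)^{2} = \left(-58 + \left(3 - \frac{5 \cdot 1}{2}\right)\right)^{2} = \left(-58 + \left(3 - \frac{5}{2}\right)\right)^{2} = \left(-58 + \frac{1}{2}\right)^{2} = \left(- \frac{115}{2}\right)^{2} = \frac{13225}{4}$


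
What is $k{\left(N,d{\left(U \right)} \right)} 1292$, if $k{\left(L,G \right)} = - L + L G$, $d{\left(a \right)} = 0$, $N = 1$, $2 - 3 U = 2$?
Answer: $-1292$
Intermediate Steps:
$U = 0$ ($U = \frac{2}{3} - \frac{2}{3} = 0$)
$k{\left(L,G \right)} = - L + G L$
$k{\left(N,d{\left(U \right)} \right)} 1292 = 1 \left(-1 + 0\right) 1292 = 1 \left(-1\right) 1292 = \left(-1\right) 1292 = -1292$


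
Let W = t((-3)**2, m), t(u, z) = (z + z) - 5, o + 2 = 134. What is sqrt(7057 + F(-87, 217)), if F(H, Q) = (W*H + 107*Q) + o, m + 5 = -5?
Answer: sqrt(32583) ≈ 180.51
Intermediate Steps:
o = 132 (o = -2 + 134 = 132)
m = -10 (m = -5 - 5 = -10)
t(u, z) = -5 + 2*z (t(u, z) = 2*z - 5 = -5 + 2*z)
W = -25 (W = -5 + 2*(-10) = -5 - 20 = -25)
F(H, Q) = 132 - 25*H + 107*Q (F(H, Q) = (-25*H + 107*Q) + 132 = 132 - 25*H + 107*Q)
sqrt(7057 + F(-87, 217)) = sqrt(7057 + (132 - 25*(-87) + 107*217)) = sqrt(7057 + (132 + 2175 + 23219)) = sqrt(7057 + 25526) = sqrt(32583)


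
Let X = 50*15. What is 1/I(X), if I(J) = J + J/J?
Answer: 1/751 ≈ 0.0013316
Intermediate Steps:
X = 750
I(J) = 1 + J (I(J) = J + 1 = 1 + J)
1/I(X) = 1/(1 + 750) = 1/751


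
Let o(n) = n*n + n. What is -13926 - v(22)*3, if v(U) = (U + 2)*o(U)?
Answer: -50358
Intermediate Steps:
o(n) = n + n² (o(n) = n² + n = n + n²)
v(U) = U*(1 + U)*(2 + U) (v(U) = (U + 2)*(U*(1 + U)) = (2 + U)*(U*(1 + U)) = U*(1 + U)*(2 + U))
-13926 - v(22)*3 = -13926 - 22*(1 + 22)*(2 + 22)*3 = -13926 - 22*23*24*3 = -13926 - 12144*3 = -13926 - 1*36432 = -13926 - 36432 = -50358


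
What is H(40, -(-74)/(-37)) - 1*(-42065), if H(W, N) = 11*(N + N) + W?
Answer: 42061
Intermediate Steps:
H(W, N) = W + 22*N (H(W, N) = 11*(2*N) + W = 22*N + W = W + 22*N)
H(40, -(-74)/(-37)) - 1*(-42065) = (40 + 22*(-(-74)/(-37))) - 1*(-42065) = (40 + 22*(-(-74)*(-1)/37)) + 42065 = (40 + 22*(-1*2)) + 42065 = (40 + 22*(-2)) + 42065 = (40 - 44) + 42065 = -4 + 42065 = 42061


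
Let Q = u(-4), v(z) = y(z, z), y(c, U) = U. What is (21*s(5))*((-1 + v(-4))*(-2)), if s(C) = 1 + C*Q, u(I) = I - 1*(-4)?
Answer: 210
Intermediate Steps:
u(I) = 4 + I (u(I) = I + 4 = 4 + I)
v(z) = z
Q = 0 (Q = 4 - 4 = 0)
s(C) = 1 (s(C) = 1 + C*0 = 1 + 0 = 1)
(21*s(5))*((-1 + v(-4))*(-2)) = (21*1)*((-1 - 4)*(-2)) = 21*(-5*(-2)) = 21*10 = 210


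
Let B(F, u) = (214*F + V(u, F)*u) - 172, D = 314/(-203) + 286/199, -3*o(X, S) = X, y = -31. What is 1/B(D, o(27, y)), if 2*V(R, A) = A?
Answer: -40397/7875950 ≈ -0.0051292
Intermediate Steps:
o(X, S) = -X/3
V(R, A) = A/2
D = -4428/40397 (D = 314*(-1/203) + 286*(1/199) = -314/203 + 286/199 = -4428/40397 ≈ -0.10961)
B(F, u) = -172 + 214*F + F*u/2 (B(F, u) = (214*F + (F/2)*u) - 172 = (214*F + F*u/2) - 172 = -172 + 214*F + F*u/2)
1/B(D, o(27, y)) = 1/(-172 + 214*(-4428/40397) + (½)*(-4428/40397)*(-⅓*27)) = 1/(-172 - 947592/40397 + (½)*(-4428/40397)*(-9)) = 1/(-172 - 947592/40397 + 19926/40397) = 1/(-7875950/40397) = -40397/7875950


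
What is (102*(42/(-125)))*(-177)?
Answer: 758268/125 ≈ 6066.1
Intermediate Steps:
(102*(42/(-125)))*(-177) = (102*(42*(-1/125)))*(-177) = (102*(-42/125))*(-177) = -4284/125*(-177) = 758268/125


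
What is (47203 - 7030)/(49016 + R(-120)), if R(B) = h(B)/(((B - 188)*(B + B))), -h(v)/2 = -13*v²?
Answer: 3093321/3774622 ≈ 0.81950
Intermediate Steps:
h(v) = 26*v² (h(v) = -(-26)*v² = 26*v²)
R(B) = 13*B/(-188 + B) (R(B) = (26*B²)/(((B - 188)*(B + B))) = (26*B²)/(((-188 + B)*(2*B))) = (26*B²)/((2*B*(-188 + B))) = (26*B²)*(1/(2*B*(-188 + B))) = 13*B/(-188 + B))
(47203 - 7030)/(49016 + R(-120)) = (47203 - 7030)/(49016 + 13*(-120)/(-188 - 120)) = 40173/(49016 + 13*(-120)/(-308)) = 40173/(49016 + 13*(-120)*(-1/308)) = 40173/(49016 + 390/77) = 40173/(3774622/77) = 40173*(77/3774622) = 3093321/3774622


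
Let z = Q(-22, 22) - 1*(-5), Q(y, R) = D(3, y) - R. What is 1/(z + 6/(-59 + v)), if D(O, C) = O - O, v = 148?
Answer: -89/1507 ≈ -0.059058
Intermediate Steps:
D(O, C) = 0
Q(y, R) = -R (Q(y, R) = 0 - R = -R)
z = -17 (z = -1*22 - 1*(-5) = -22 + 5 = -17)
1/(z + 6/(-59 + v)) = 1/(-17 + 6/(-59 + 148)) = 1/(-17 + 6/89) = 1/(-1507/89) = -89/1507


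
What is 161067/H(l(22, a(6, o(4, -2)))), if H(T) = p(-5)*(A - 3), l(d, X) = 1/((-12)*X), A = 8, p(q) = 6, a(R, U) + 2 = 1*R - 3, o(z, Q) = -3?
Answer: 53689/10 ≈ 5368.9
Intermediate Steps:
a(R, U) = -5 + R (a(R, U) = -2 + (1*R - 3) = -2 + (R - 3) = -2 + (-3 + R) = -5 + R)
l(d, X) = -1/(12*X)
H(T) = 30 (H(T) = 6*(8 - 3) = 6*5 = 30)
161067/H(l(22, a(6, o(4, -2)))) = 161067/30 = 161067*(1/30) = 53689/10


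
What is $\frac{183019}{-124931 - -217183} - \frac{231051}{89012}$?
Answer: $- \frac{628003703}{1026441878} \approx -0.61183$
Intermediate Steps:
$\frac{183019}{-124931 - -217183} - \frac{231051}{89012} = \frac{183019}{-124931 + 217183} - \frac{231051}{89012} = \frac{183019}{92252} - \frac{231051}{89012} = - \frac{628003703}{1026441878}$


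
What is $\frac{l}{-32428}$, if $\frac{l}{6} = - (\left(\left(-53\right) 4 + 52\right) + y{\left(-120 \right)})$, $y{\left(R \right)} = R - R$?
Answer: $- \frac{240}{8107} \approx -0.029604$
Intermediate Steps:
$y{\left(R \right)} = 0$
$l = 960$ ($l = 6 \left(- (\left(\left(-53\right) 4 + 52\right) + 0)\right) = 6 \left(- (\left(-212 + 52\right) + 0)\right) = 6 \left(- (-160 + 0)\right) = 6 \left(\left(-1\right) \left(-160\right)\right) = 6 \cdot 160 = 960$)
$\frac{l}{-32428} = \frac{960}{-32428} = 960 \left(- \frac{1}{32428}\right) = - \frac{240}{8107}$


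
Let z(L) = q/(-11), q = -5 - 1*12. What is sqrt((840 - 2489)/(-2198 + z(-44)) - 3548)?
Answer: I*sqrt(2070720655329)/24161 ≈ 59.559*I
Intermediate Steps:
q = -17 (q = -5 - 12 = -17)
z(L) = 17/11 (z(L) = -17/(-11) = -17*(-1/11) = 17/11)
sqrt((840 - 2489)/(-2198 + z(-44)) - 3548) = sqrt((840 - 2489)/(-2198 + 17/11) - 3548) = sqrt(-1649/(-24161/11) - 3548) = sqrt(-1649*(-11/24161) - 3548) = sqrt(18139/24161 - 3548) = sqrt(-85705089/24161) = I*sqrt(2070720655329)/24161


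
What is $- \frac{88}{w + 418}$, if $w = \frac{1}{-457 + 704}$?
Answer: $- \frac{21736}{103247} \approx -0.21052$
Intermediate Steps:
$w = \frac{1}{247} \approx 0.0040486$
$- \frac{88}{w + 418} = - \frac{88}{\frac{1}{247} + 418} = - \frac{88}{\frac{103247}{247}} = \left(-88\right) \frac{247}{103247} = - \frac{21736}{103247}$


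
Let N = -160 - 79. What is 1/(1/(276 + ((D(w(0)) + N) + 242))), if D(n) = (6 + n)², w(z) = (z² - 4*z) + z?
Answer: 315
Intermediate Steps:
w(z) = z² - 3*z
N = -239
1/(1/(276 + ((D(w(0)) + N) + 242))) = 1/(1/(276 + (((6 + 0*(-3 + 0))² - 239) + 242))) = 1/(1/(276 + (((6 + 0*(-3))² - 239) + 242))) = 1/(1/(276 + (((6 + 0)² - 239) + 242))) = 1/(1/(276 + ((6² - 239) + 242))) = 1/(1/(276 + ((36 - 239) + 242))) = 1/(1/(276 + (-203 + 242))) = 1/(1/(276 + 39)) = 1/(1/315) = 315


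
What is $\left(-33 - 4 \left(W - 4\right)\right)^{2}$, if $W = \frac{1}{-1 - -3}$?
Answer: $361$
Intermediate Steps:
$W = \frac{1}{2}$ ($W = \frac{1}{-1 + 3} = \frac{1}{2} \approx 0.5$)
$\left(-33 - 4 \left(W - 4\right)\right)^{2} = \left(-33 - 4 \left(\frac{1}{2} - 4\right)\right)^{2} = \left(-33 - -14\right)^{2} = \left(-33 + 14\right)^{2} = \left(-19\right)^{2} = 361$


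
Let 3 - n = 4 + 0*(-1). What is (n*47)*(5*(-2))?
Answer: 470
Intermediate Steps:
n = -1 (n = 3 - (4 + 0*(-1)) = 3 - (4 + 0) = 3 - 1*4 = 3 - 4 = -1)
(n*47)*(5*(-2)) = (-1*47)*(5*(-2)) = -47*(-10) = 470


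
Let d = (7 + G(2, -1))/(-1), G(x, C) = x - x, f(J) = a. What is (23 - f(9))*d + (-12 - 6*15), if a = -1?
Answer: -270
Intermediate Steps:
f(J) = -1
G(x, C) = 0
d = -7 (d = (7 + 0)/(-1) = -1*7 = -7)
(23 - f(9))*d + (-12 - 6*15) = (23 - 1*(-1))*(-7) + (-12 - 6*15) = (23 + 1)*(-7) + (-12 - 1*90) = 24*(-7) + (-12 - 90) = -168 - 102 = -270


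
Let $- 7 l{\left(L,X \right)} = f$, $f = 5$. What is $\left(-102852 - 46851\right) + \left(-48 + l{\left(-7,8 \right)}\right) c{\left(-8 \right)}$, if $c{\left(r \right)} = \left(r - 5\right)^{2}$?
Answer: $- \frac{1105550}{7} \approx -1.5794 \cdot 10^{5}$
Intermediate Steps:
$c{\left(r \right)} = \left(-5 + r\right)^{2}$
$l{\left(L,X \right)} = - \frac{5}{7}$ ($l{\left(L,X \right)} = \left(- \frac{1}{7}\right) 5 = - \frac{5}{7}$)
$\left(-102852 - 46851\right) + \left(-48 + l{\left(-7,8 \right)}\right) c{\left(-8 \right)} = \left(-102852 - 46851\right) + \left(-48 - \frac{5}{7}\right) \left(-5 - 8\right)^{2} = -149703 - \frac{341 \left(-13\right)^{2}}{7} = -149703 - \frac{57629}{7} = - \frac{1105550}{7}$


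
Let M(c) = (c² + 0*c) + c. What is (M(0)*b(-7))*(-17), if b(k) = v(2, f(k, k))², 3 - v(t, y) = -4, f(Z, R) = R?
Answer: 0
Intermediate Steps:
v(t, y) = 7 (v(t, y) = 3 - 1*(-4) = 3 + 4 = 7)
M(c) = c + c² (M(c) = (c² + 0) + c = c² + c = c + c²)
b(k) = 49 (b(k) = 7² = 49)
(M(0)*b(-7))*(-17) = ((0*(1 + 0))*49)*(-17) = ((0*1)*49)*(-17) = (0*49)*(-17) = 0*(-17) = 0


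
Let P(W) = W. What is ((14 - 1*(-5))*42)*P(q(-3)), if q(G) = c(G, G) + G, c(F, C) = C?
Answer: -4788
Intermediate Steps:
q(G) = 2*G (q(G) = G + G = 2*G)
((14 - 1*(-5))*42)*P(q(-3)) = ((14 - 1*(-5))*42)*(2*(-3)) = ((14 + 5)*42)*(-6) = (19*42)*(-6) = 798*(-6) = -4788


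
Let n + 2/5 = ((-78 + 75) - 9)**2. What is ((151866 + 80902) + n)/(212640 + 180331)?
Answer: 1164558/1964855 ≈ 0.59269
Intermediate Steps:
n = 718/5 (n = -2/5 + ((-78 + 75) - 9)**2 = -2/5 + (-3 - 9)**2 = -2/5 + (-12)**2 = -2/5 + 144 = 718/5 ≈ 143.60)
((151866 + 80902) + n)/(212640 + 180331) = ((151866 + 80902) + 718/5)/(212640 + 180331) = (232768 + 718/5)/392971 = (1164558/5)*(1/392971) = 1164558/1964855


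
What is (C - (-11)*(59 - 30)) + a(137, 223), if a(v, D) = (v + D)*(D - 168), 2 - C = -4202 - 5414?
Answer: 29737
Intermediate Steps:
C = 9618 (C = 2 - (-4202 - 5414) = 2 - 1*(-9616) = 2 + 9616 = 9618)
a(v, D) = (-168 + D)*(D + v) (a(v, D) = (D + v)*(-168 + D) = (-168 + D)*(D + v))
(C - (-11)*(59 - 30)) + a(137, 223) = (9618 - (-11)*(59 - 30)) + (223² - 168*223 - 168*137 + 223*137) = (9618 - (-11)*29) + (49729 - 37464 - 23016 + 30551) = (9618 - 1*(-319)) + 19800 = (9618 + 319) + 19800 = 9937 + 19800 = 29737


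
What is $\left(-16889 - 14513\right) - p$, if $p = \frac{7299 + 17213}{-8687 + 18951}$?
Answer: $- \frac{40291830}{1283} \approx -31404.0$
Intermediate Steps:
$p = \frac{3064}{1283}$ ($p = \frac{24512}{10264} = 24512 \cdot \frac{1}{10264} = \frac{3064}{1283} \approx 2.3882$)
$\left(-16889 - 14513\right) - p = \left(-16889 - 14513\right) - \frac{3064}{1283} = -31402 - \frac{3064}{1283} = - \frac{40291830}{1283}$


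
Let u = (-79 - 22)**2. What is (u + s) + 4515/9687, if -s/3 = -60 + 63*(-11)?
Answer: 40234845/3229 ≈ 12460.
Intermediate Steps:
u = 10201 (u = (-101)**2 = 10201)
s = 2259 (s = -3*(-60 + 63*(-11)) = -3*(-60 - 693) = -3*(-753) = 2259)
(u + s) + 4515/9687 = (10201 + 2259) + 4515/9687 = 12460 + 4515*(1/9687) = 12460 + 1505/3229 = 40234845/3229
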